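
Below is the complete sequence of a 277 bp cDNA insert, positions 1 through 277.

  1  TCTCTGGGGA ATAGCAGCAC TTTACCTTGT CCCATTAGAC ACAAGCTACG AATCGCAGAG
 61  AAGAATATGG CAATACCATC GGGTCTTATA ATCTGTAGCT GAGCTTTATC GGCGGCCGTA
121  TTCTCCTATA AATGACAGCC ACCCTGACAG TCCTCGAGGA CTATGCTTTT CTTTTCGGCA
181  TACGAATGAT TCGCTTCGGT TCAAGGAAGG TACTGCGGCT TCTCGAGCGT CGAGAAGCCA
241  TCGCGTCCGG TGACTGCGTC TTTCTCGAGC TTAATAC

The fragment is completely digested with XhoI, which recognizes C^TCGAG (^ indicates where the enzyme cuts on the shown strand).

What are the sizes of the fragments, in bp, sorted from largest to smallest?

153, 69, 42, 13 bp

XhoI sites (CTCGAG) start at positions 153, 222, 264.
XhoI cuts after the first base of each site, so after positions 153, 222, 264.
Linear molecule, 3 cuts → 4 fragments:
  1–153 → 153 bp
  154–222 → 69 bp
  223–264 → 42 bp
  265–277 → 13 bp
Sorted largest to smallest: 153, 69, 42, 13 bp.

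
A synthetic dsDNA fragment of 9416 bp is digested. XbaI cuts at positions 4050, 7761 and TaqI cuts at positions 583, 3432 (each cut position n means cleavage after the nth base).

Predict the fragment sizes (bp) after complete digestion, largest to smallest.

Combined cut positions (sorted): 583, 3432, 4050, 7761.
Linear molecule, 4 cuts → 5 fragments:
  583 − 0 = 583 bp
  3432 − 583 = 2849 bp
  4050 − 3432 = 618 bp
  7761 − 4050 = 3711 bp
  9416 − 7761 = 1655 bp
Sorted largest to smallest: 3711, 2849, 1655, 618, 583 bp.

3711, 2849, 1655, 618, 583 bp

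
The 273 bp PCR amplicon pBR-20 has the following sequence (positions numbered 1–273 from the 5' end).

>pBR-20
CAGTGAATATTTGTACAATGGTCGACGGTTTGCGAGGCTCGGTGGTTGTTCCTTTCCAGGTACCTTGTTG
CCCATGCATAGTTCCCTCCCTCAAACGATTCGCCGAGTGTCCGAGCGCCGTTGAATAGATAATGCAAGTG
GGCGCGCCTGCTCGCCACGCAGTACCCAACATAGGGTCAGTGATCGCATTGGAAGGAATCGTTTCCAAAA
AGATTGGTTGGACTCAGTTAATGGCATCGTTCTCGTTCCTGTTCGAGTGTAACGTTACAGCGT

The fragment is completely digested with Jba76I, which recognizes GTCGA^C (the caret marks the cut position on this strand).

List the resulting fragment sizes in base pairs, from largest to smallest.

248, 25 bp

The Jba76I site (GTCGAC) starts at position 21.
Jba76I cuts after base 5 of each site (before the last base), so after position 25.
Linear molecule, 1 cut → 2 fragments:
  1–25 → 25 bp
  26–273 → 248 bp
Sorted largest to smallest: 248, 25 bp.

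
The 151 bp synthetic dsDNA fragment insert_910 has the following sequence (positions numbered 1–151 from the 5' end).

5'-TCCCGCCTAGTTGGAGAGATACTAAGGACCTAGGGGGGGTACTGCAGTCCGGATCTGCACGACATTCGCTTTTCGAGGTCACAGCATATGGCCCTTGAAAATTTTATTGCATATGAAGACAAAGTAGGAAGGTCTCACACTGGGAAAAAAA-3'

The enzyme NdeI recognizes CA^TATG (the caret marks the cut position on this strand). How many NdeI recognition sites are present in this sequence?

2

CATATG occurs starting at positions 85, 110.
NdeI cuts at 2 sites.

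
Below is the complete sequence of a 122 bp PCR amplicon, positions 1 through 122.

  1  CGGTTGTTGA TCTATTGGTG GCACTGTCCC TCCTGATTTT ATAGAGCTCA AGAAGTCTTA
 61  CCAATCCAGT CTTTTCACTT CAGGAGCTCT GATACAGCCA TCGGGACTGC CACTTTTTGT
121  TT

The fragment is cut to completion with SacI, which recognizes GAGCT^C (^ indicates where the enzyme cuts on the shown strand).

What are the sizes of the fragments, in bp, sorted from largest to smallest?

48, 40, 34 bp

SacI sites (GAGCTC) start at positions 44, 84.
SacI cuts after base 5 of each site (before the last base), so after positions 48, 88.
Linear molecule, 2 cuts → 3 fragments:
  1–48 → 48 bp
  49–88 → 40 bp
  89–122 → 34 bp
Sorted largest to smallest: 48, 40, 34 bp.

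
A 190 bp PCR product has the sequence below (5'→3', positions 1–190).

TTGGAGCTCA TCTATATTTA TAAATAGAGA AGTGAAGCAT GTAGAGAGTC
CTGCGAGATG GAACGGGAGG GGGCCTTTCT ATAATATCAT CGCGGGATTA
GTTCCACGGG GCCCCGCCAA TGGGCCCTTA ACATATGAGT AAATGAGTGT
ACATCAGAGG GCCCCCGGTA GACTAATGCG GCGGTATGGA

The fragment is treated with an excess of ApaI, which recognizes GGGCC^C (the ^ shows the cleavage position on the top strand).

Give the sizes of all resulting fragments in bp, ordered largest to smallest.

113, 37, 27, 13 bp

ApaI sites (GGGCCC) start at positions 109, 122, 159.
ApaI cuts after base 5 of each site (before the last base), so after positions 113, 126, 163.
Linear molecule, 3 cuts → 4 fragments:
  1–113 → 113 bp
  114–126 → 13 bp
  127–163 → 37 bp
  164–190 → 27 bp
Sorted largest to smallest: 113, 37, 27, 13 bp.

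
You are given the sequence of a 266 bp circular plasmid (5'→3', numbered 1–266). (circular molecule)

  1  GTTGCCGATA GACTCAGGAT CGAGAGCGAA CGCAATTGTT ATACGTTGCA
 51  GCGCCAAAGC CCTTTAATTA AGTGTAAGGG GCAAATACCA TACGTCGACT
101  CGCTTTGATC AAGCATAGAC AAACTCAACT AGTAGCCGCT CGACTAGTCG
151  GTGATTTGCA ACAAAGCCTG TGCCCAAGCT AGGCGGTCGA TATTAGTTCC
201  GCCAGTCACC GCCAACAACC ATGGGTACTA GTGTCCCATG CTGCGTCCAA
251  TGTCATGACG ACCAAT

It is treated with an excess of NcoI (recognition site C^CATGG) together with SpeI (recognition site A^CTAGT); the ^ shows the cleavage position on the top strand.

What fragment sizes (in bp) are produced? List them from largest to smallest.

167, 76, 15, 8 bp

The NcoI site (CCATGG) starts at position 219.
NcoI cuts after the first base of each site, so after position 219.
SpeI sites (ACTAGT) start at positions 128, 143, 227.
SpeI cuts after the first base of each site, so after positions 128, 143, 227.
Combined cut positions: 128, 143, 219, 227.
Circular molecule, 4 cuts → 4 fragments:
  129–143 → 15 bp
  144–219 → 76 bp
  220–227 → 8 bp
  228–266 then 1–128 → 39 + 128 = 167 bp
Sorted largest to smallest: 167, 76, 15, 8 bp.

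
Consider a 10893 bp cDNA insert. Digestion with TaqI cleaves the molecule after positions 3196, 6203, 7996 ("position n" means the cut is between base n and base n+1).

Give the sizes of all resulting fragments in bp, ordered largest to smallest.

3196, 3007, 2897, 1793 bp

Linear molecule, 3 cuts → 4 fragments:
  3196 − 0 = 3196 bp
  6203 − 3196 = 3007 bp
  7996 − 6203 = 1793 bp
  10893 − 7996 = 2897 bp
Sorted largest to smallest: 3196, 3007, 2897, 1793 bp.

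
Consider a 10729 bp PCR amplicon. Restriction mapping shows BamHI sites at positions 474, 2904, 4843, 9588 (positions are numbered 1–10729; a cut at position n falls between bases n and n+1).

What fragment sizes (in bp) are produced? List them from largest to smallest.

Linear molecule, 4 cuts → 5 fragments:
  474 − 0 = 474 bp
  2904 − 474 = 2430 bp
  4843 − 2904 = 1939 bp
  9588 − 4843 = 4745 bp
  10729 − 9588 = 1141 bp
Sorted largest to smallest: 4745, 2430, 1939, 1141, 474 bp.

4745, 2430, 1939, 1141, 474 bp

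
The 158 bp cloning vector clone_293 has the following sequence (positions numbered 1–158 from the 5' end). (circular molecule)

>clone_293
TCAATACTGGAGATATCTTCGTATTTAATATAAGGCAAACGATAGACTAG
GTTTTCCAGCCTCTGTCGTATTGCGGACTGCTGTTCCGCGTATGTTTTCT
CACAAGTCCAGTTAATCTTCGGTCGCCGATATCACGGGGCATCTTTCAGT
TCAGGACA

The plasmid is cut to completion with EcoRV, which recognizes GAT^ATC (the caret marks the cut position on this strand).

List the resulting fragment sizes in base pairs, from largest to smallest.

EcoRV sites (GATATC) start at positions 12, 128.
EcoRV cuts after base 3 of each site, so after positions 14, 130.
Circular molecule, 2 cuts → 2 fragments:
  15–130 → 116 bp
  131–158 then 1–14 → 28 + 14 = 42 bp
Sorted largest to smallest: 116, 42 bp.

116, 42 bp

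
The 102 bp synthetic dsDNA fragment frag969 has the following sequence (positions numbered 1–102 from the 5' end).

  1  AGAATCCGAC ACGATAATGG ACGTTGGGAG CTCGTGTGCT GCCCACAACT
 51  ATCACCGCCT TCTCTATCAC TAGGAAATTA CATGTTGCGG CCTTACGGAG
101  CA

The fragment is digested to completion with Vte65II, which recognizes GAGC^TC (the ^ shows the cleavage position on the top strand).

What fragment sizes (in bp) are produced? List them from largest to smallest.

71, 31 bp

The Vte65II site (GAGCTC) starts at position 28.
Vte65II cuts after base 4 of each site, so after position 31.
Linear molecule, 1 cut → 2 fragments:
  1–31 → 31 bp
  32–102 → 71 bp
Sorted largest to smallest: 71, 31 bp.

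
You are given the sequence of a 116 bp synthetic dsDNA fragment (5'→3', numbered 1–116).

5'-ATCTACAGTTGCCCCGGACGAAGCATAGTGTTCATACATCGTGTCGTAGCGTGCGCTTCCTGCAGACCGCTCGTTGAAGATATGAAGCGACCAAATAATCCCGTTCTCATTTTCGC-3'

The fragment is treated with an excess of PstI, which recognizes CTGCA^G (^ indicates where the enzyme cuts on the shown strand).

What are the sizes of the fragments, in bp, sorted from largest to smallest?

64, 52 bp

The PstI site (CTGCAG) starts at position 60.
PstI cuts after base 5 of each site (before the last base), so after position 64.
Linear molecule, 1 cut → 2 fragments:
  1–64 → 64 bp
  65–116 → 52 bp
Sorted largest to smallest: 64, 52 bp.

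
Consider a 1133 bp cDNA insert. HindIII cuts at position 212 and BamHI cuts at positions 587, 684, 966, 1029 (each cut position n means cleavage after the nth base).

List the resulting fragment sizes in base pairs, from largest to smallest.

Combined cut positions (sorted): 212, 587, 684, 966, 1029.
Linear molecule, 5 cuts → 6 fragments:
  212 − 0 = 212 bp
  587 − 212 = 375 bp
  684 − 587 = 97 bp
  966 − 684 = 282 bp
  1029 − 966 = 63 bp
  1133 − 1029 = 104 bp
Sorted largest to smallest: 375, 282, 212, 104, 97, 63 bp.

375, 282, 212, 104, 97, 63 bp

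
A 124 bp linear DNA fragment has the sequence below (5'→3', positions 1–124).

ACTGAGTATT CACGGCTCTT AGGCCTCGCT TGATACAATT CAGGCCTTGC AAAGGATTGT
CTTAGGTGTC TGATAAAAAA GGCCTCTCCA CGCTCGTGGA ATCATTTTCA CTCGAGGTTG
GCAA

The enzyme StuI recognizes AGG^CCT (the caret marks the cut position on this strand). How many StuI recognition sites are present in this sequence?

3

AGGCCT occurs starting at positions 21, 42, 80.
StuI cuts at 3 sites.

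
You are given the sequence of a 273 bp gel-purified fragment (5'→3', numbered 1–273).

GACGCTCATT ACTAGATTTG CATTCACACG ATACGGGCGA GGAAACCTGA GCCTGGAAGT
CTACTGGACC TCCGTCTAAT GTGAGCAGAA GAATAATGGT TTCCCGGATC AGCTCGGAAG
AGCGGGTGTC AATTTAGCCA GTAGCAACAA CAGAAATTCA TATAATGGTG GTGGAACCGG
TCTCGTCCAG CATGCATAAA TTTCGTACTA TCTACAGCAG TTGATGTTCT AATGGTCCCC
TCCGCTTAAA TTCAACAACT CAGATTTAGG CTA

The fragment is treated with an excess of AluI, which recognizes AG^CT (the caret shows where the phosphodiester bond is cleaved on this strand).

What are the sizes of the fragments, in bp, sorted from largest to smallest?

The AluI site (AGCT) starts at position 111.
AluI cuts after base 2 of each site, so after position 112.
Linear molecule, 1 cut → 2 fragments:
  1–112 → 112 bp
  113–273 → 161 bp
Sorted largest to smallest: 161, 112 bp.

161, 112 bp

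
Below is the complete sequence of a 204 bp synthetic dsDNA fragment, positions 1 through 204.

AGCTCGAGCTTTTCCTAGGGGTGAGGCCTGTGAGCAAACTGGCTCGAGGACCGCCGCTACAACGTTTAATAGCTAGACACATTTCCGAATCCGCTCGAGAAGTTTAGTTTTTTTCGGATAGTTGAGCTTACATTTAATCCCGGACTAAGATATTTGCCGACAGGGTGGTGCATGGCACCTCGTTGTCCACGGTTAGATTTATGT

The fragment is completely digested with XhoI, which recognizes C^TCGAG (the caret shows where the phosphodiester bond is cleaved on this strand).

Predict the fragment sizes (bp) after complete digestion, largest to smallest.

XhoI sites (CTCGAG) start at positions 3, 43, 94.
XhoI cuts after the first base of each site, so after positions 3, 43, 94.
Linear molecule, 3 cuts → 4 fragments:
  1–3 → 3 bp
  4–43 → 40 bp
  44–94 → 51 bp
  95–204 → 110 bp
Sorted largest to smallest: 110, 51, 40, 3 bp.

110, 51, 40, 3 bp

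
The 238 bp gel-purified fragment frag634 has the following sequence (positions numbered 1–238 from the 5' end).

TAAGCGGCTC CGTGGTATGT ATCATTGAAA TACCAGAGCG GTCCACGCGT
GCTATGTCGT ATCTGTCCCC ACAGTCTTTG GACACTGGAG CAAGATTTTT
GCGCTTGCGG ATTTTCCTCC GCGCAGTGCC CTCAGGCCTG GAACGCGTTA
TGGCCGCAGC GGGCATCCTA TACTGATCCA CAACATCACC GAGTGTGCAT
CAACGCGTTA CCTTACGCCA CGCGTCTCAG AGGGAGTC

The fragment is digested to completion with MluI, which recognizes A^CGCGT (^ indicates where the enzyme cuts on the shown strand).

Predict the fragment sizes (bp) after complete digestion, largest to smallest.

98, 60, 45, 18, 17 bp

MluI sites (ACGCGT) start at positions 45, 143, 203, 220.
MluI cuts after the first base of each site, so after positions 45, 143, 203, 220.
Linear molecule, 4 cuts → 5 fragments:
  1–45 → 45 bp
  46–143 → 98 bp
  144–203 → 60 bp
  204–220 → 17 bp
  221–238 → 18 bp
Sorted largest to smallest: 98, 60, 45, 18, 17 bp.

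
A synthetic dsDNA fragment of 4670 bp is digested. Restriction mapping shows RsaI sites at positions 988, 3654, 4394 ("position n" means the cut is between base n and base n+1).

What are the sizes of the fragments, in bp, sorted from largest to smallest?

Linear molecule, 3 cuts → 4 fragments:
  988 − 0 = 988 bp
  3654 − 988 = 2666 bp
  4394 − 3654 = 740 bp
  4670 − 4394 = 276 bp
Sorted largest to smallest: 2666, 988, 740, 276 bp.

2666, 988, 740, 276 bp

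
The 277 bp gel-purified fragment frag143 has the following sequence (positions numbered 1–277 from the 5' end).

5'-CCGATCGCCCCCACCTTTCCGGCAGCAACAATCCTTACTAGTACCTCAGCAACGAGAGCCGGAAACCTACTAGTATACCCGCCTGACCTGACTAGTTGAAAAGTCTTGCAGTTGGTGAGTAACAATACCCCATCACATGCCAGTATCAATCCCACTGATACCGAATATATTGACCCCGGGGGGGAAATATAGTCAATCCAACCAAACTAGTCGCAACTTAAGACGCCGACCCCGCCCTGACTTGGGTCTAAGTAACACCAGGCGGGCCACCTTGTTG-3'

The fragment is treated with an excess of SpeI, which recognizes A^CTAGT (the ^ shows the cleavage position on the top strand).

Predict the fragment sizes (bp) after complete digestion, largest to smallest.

SpeI sites (ACTAGT) start at positions 37, 69, 91, 206.
SpeI cuts after the first base of each site, so after positions 37, 69, 91, 206.
Linear molecule, 4 cuts → 5 fragments:
  1–37 → 37 bp
  38–69 → 32 bp
  70–91 → 22 bp
  92–206 → 115 bp
  207–277 → 71 bp
Sorted largest to smallest: 115, 71, 37, 32, 22 bp.

115, 71, 37, 32, 22 bp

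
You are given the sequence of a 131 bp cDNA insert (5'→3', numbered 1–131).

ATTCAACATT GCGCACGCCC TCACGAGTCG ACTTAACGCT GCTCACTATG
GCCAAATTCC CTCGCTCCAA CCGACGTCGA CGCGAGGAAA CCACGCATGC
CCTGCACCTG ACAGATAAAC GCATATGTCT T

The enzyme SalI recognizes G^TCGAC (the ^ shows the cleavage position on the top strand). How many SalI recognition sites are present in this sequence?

GTCGAC occurs starting at positions 27, 76.
SalI cuts at 2 sites.

2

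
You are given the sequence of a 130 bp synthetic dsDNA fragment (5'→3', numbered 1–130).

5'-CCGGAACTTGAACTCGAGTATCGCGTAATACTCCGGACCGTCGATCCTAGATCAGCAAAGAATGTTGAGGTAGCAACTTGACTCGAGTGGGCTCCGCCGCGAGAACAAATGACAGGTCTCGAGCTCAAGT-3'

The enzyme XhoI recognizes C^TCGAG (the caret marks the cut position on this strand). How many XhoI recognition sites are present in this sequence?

3

CTCGAG occurs starting at positions 13, 82, 118.
XhoI cuts at 3 sites.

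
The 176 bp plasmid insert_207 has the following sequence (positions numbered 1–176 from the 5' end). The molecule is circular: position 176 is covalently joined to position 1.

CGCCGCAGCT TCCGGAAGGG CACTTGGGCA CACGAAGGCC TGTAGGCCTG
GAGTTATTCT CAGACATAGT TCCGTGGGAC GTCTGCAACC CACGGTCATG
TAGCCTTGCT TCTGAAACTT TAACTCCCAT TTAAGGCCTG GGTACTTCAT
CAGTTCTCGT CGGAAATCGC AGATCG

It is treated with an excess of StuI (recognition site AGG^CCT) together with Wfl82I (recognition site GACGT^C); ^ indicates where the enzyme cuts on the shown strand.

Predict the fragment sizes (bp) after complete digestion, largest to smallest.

StuI sites (AGGCCT) start at positions 36, 44, 134.
StuI cuts after base 3 of each site, so after positions 38, 46, 136.
The Wfl82I site (GACGTC) starts at position 78.
Wfl82I cuts after base 5 of each site (before the last base), so after position 82.
Combined cut positions: 38, 46, 82, 136.
Circular molecule, 4 cuts → 4 fragments:
  39–46 → 8 bp
  47–82 → 36 bp
  83–136 → 54 bp
  137–176 then 1–38 → 40 + 38 = 78 bp
Sorted largest to smallest: 78, 54, 36, 8 bp.

78, 54, 36, 8 bp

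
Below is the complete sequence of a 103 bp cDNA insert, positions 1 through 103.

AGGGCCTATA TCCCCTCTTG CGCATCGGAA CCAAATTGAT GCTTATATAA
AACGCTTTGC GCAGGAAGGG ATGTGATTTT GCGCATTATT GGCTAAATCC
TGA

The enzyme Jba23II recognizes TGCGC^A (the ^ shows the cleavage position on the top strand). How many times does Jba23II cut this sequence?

TGCGCA occurs starting at positions 19, 58, 80.
Jba23II cuts at 3 sites.

3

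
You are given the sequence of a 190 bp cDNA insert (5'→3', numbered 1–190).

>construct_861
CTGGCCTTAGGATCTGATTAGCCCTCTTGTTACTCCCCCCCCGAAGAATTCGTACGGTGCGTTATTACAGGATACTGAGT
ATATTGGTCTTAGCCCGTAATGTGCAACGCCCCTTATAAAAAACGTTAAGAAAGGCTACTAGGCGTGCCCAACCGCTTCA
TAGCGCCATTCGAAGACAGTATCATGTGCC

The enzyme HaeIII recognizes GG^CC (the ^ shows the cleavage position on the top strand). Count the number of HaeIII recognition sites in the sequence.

1

GGCC occurs starting at position 3.
HaeIII cuts at 1 site.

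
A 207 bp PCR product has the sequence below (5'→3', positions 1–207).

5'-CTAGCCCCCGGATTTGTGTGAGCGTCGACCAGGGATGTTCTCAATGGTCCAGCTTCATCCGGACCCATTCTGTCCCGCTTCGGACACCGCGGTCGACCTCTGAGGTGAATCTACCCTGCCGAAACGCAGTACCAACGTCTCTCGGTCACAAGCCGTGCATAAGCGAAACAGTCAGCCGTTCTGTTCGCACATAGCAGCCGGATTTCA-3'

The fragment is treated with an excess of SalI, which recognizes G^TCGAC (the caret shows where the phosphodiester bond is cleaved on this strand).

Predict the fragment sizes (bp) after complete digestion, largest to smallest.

115, 68, 24 bp

SalI sites (GTCGAC) start at positions 24, 92.
SalI cuts after the first base of each site, so after positions 24, 92.
Linear molecule, 2 cuts → 3 fragments:
  1–24 → 24 bp
  25–92 → 68 bp
  93–207 → 115 bp
Sorted largest to smallest: 115, 68, 24 bp.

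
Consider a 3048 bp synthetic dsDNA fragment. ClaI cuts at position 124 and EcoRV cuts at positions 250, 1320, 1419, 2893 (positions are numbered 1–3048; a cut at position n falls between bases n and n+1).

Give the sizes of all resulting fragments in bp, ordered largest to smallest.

Combined cut positions (sorted): 124, 250, 1320, 1419, 2893.
Linear molecule, 5 cuts → 6 fragments:
  124 − 0 = 124 bp
  250 − 124 = 126 bp
  1320 − 250 = 1070 bp
  1419 − 1320 = 99 bp
  2893 − 1419 = 1474 bp
  3048 − 2893 = 155 bp
Sorted largest to smallest: 1474, 1070, 155, 126, 124, 99 bp.

1474, 1070, 155, 126, 124, 99 bp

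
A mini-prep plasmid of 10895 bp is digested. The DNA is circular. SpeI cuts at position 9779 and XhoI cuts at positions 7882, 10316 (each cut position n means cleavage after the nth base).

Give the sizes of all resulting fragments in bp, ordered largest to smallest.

8461, 1897, 537 bp

Combined cut positions (sorted): 7882, 9779, 10316.
Circular molecule, 3 cuts → 3 fragments:
  9779 − 7882 = 1897 bp
  10316 − 9779 = 537 bp
  wrap: 10895 − 10316 + 7882 = 8461 bp
Sorted largest to smallest: 8461, 1897, 537 bp.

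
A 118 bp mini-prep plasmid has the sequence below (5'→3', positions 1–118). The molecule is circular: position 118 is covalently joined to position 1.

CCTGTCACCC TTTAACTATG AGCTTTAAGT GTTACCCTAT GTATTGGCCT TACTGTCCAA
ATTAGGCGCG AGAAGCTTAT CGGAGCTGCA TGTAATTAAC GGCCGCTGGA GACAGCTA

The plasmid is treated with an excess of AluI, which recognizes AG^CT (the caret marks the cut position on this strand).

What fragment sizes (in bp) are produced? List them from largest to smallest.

53, 30, 25, 10 bp

AluI sites (AGCT) start at positions 21, 74, 84, 114.
AluI cuts after base 2 of each site, so after positions 22, 75, 85, 115.
Circular molecule, 4 cuts → 4 fragments:
  23–75 → 53 bp
  76–85 → 10 bp
  86–115 → 30 bp
  116–118 then 1–22 → 3 + 22 = 25 bp
Sorted largest to smallest: 53, 30, 25, 10 bp.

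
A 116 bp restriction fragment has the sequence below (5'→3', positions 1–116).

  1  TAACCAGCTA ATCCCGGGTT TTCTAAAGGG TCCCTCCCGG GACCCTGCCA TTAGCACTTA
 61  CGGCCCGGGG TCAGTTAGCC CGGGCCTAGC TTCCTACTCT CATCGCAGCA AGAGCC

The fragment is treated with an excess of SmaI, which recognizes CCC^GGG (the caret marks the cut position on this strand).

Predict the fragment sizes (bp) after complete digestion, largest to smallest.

35, 28, 23, 15, 15 bp

SmaI sites (CCCGGG) start at positions 13, 36, 64, 79.
SmaI cuts after base 3 of each site, so after positions 15, 38, 66, 81.
Linear molecule, 4 cuts → 5 fragments:
  1–15 → 15 bp
  16–38 → 23 bp
  39–66 → 28 bp
  67–81 → 15 bp
  82–116 → 35 bp
Sorted largest to smallest: 35, 28, 23, 15, 15 bp.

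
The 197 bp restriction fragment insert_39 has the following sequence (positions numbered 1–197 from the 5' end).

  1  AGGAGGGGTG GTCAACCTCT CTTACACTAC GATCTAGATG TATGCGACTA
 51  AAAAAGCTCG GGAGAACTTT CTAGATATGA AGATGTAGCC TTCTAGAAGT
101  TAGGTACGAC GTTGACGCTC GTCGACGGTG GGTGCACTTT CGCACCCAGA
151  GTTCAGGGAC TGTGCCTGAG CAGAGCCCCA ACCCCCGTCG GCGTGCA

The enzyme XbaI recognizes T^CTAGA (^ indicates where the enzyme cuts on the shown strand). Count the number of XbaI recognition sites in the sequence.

TCTAGA occurs starting at positions 33, 70, 92.
XbaI cuts at 3 sites.

3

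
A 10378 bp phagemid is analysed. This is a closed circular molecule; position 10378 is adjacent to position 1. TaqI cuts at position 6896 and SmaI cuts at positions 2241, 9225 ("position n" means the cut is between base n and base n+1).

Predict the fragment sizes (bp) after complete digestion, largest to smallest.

Combined cut positions (sorted): 2241, 6896, 9225.
Circular molecule, 3 cuts → 3 fragments:
  6896 − 2241 = 4655 bp
  9225 − 6896 = 2329 bp
  wrap: 10378 − 9225 + 2241 = 3394 bp
Sorted largest to smallest: 4655, 3394, 2329 bp.

4655, 3394, 2329 bp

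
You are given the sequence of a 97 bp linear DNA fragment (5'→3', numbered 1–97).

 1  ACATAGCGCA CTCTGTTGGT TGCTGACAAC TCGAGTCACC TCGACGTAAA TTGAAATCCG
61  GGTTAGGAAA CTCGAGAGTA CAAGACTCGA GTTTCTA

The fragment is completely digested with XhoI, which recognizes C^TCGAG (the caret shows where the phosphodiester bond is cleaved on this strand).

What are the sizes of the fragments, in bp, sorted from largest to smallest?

41, 30, 15, 11 bp

XhoI sites (CTCGAG) start at positions 30, 71, 86.
XhoI cuts after the first base of each site, so after positions 30, 71, 86.
Linear molecule, 3 cuts → 4 fragments:
  1–30 → 30 bp
  31–71 → 41 bp
  72–86 → 15 bp
  87–97 → 11 bp
Sorted largest to smallest: 41, 30, 15, 11 bp.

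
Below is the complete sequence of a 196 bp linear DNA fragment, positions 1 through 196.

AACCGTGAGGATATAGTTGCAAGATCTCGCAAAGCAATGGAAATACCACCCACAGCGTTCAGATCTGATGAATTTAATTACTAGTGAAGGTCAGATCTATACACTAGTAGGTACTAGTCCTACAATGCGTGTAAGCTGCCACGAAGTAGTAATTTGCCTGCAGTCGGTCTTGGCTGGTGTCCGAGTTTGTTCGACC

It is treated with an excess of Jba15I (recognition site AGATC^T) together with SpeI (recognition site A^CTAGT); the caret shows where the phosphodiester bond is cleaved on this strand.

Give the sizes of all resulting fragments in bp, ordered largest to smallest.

Jba15I sites (AGATCT) start at positions 22, 61, 93.
Jba15I cuts after base 5 of each site (before the last base), so after positions 26, 65, 97.
SpeI sites (ACTAGT) start at positions 80, 103, 113.
SpeI cuts after the first base of each site, so after positions 80, 103, 113.
Combined cut positions: 26, 65, 80, 97, 103, 113.
Linear molecule, 6 cuts → 7 fragments:
  1–26 → 26 bp
  27–65 → 39 bp
  66–80 → 15 bp
  81–97 → 17 bp
  98–103 → 6 bp
  104–113 → 10 bp
  114–196 → 83 bp
Sorted largest to smallest: 83, 39, 26, 17, 15, 10, 6 bp.

83, 39, 26, 17, 15, 10, 6 bp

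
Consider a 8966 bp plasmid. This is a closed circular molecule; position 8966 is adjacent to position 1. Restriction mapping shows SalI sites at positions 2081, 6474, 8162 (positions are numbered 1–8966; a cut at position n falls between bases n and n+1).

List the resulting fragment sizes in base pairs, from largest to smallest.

Circular molecule, 3 cuts → 3 fragments:
  6474 − 2081 = 4393 bp
  8162 − 6474 = 1688 bp
  wrap: 8966 − 8162 + 2081 = 2885 bp
Sorted largest to smallest: 4393, 2885, 1688 bp.

4393, 2885, 1688 bp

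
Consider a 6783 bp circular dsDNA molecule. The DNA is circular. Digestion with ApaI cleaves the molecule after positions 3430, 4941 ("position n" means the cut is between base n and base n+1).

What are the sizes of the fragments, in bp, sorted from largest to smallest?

Circular molecule, 2 cuts → 2 fragments:
  4941 − 3430 = 1511 bp
  wrap: 6783 − 4941 + 3430 = 5272 bp
Sorted largest to smallest: 5272, 1511 bp.

5272, 1511 bp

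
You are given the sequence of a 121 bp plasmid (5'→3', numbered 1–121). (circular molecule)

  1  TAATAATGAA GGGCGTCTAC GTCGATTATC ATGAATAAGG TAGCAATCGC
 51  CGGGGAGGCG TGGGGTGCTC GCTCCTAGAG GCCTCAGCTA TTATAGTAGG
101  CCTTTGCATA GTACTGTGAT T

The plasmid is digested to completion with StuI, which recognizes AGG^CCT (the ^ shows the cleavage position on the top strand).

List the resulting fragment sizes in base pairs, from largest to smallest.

102, 19 bp

StuI sites (AGGCCT) start at positions 79, 98.
StuI cuts after base 3 of each site, so after positions 81, 100.
Circular molecule, 2 cuts → 2 fragments:
  82–100 → 19 bp
  101–121 then 1–81 → 21 + 81 = 102 bp
Sorted largest to smallest: 102, 19 bp.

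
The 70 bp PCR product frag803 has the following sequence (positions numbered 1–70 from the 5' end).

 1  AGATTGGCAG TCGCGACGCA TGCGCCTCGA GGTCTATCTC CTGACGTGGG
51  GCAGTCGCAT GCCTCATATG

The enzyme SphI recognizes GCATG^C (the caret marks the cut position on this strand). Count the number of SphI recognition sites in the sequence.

2

GCATGC occurs starting at positions 18, 57.
SphI cuts at 2 sites.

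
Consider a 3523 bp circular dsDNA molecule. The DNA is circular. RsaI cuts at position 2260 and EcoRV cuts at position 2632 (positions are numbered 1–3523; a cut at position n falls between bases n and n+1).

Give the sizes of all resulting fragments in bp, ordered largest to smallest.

3151, 372 bp

Combined cut positions (sorted): 2260, 2632.
Circular molecule, 2 cuts → 2 fragments:
  2632 − 2260 = 372 bp
  wrap: 3523 − 2632 + 2260 = 3151 bp
Sorted largest to smallest: 3151, 372 bp.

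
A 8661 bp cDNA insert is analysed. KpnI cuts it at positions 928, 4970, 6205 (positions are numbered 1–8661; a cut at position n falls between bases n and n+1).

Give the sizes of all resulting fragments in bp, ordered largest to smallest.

4042, 2456, 1235, 928 bp

Linear molecule, 3 cuts → 4 fragments:
  928 − 0 = 928 bp
  4970 − 928 = 4042 bp
  6205 − 4970 = 1235 bp
  8661 − 6205 = 2456 bp
Sorted largest to smallest: 4042, 2456, 1235, 928 bp.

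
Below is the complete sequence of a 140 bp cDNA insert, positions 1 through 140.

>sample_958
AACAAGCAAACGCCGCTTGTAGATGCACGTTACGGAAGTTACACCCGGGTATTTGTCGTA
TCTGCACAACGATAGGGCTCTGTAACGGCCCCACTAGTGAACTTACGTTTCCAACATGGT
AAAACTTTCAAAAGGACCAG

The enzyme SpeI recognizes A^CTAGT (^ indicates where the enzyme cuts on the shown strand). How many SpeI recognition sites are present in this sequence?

1

ACTAGT occurs starting at position 93.
SpeI cuts at 1 site.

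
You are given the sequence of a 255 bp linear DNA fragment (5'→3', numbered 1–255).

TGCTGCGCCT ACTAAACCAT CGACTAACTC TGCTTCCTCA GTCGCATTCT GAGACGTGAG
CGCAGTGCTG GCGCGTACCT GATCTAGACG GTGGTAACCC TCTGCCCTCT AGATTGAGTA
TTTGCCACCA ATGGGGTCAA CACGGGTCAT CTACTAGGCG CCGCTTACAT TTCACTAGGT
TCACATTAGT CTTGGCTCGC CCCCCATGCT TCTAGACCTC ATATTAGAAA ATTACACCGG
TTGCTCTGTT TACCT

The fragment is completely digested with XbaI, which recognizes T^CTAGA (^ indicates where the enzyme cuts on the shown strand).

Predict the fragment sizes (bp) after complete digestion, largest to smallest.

103, 83, 44, 25 bp

XbaI sites (TCTAGA) start at positions 83, 108, 211.
XbaI cuts after the first base of each site, so after positions 83, 108, 211.
Linear molecule, 3 cuts → 4 fragments:
  1–83 → 83 bp
  84–108 → 25 bp
  109–211 → 103 bp
  212–255 → 44 bp
Sorted largest to smallest: 103, 83, 44, 25 bp.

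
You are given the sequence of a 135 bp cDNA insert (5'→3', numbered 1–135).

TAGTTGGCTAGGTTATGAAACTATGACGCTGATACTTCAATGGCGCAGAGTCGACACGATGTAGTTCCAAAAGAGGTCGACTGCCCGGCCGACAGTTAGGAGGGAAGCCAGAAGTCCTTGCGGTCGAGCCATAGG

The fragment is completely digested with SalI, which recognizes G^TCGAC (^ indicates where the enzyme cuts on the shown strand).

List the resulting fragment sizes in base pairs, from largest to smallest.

SalI sites (GTCGAC) start at positions 50, 76.
SalI cuts after the first base of each site, so after positions 50, 76.
Linear molecule, 2 cuts → 3 fragments:
  1–50 → 50 bp
  51–76 → 26 bp
  77–135 → 59 bp
Sorted largest to smallest: 59, 50, 26 bp.

59, 50, 26 bp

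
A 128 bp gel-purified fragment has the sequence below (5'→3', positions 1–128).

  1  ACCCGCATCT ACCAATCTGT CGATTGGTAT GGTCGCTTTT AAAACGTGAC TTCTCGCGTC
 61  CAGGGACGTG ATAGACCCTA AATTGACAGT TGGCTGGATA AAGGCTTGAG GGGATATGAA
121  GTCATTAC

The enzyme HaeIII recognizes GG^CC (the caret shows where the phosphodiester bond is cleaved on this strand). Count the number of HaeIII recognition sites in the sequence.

0

No occurrence of GGCC is present in the sequence.
HaeIII does not cut: 0 sites.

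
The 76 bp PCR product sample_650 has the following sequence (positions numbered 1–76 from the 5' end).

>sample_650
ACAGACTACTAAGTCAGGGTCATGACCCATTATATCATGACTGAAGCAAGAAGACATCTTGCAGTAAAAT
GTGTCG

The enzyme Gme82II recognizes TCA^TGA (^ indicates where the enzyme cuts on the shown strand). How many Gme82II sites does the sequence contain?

2

TCATGA occurs starting at positions 20, 35.
Gme82II cuts at 2 sites.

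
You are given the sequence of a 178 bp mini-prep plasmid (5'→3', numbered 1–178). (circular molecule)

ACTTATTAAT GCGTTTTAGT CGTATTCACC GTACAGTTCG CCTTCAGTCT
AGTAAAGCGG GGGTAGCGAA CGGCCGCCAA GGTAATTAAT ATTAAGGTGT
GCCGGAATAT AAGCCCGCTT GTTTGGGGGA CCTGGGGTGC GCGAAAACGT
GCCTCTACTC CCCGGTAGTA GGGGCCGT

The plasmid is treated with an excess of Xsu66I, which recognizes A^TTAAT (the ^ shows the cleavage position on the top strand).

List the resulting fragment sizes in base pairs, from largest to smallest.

98, 80 bp

Xsu66I sites (ATTAAT) start at positions 5, 85.
Xsu66I cuts after the first base of each site, so after positions 5, 85.
Circular molecule, 2 cuts → 2 fragments:
  6–85 → 80 bp
  86–178 then 1–5 → 93 + 5 = 98 bp
Sorted largest to smallest: 98, 80 bp.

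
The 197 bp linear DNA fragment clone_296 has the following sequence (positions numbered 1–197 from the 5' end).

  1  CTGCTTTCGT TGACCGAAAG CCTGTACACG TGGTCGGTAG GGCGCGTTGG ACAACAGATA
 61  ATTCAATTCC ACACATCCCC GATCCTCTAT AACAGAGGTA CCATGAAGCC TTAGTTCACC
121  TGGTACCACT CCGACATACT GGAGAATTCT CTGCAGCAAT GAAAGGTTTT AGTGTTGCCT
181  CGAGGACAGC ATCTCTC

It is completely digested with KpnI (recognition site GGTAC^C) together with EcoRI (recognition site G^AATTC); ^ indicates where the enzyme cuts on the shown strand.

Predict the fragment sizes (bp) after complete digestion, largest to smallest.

KpnI sites (GGTACC) start at positions 97, 122.
KpnI cuts after base 5 of each site (before the last base), so after positions 101, 126.
The EcoRI site (GAATTC) starts at position 144.
EcoRI cuts after the first base of each site, so after position 144.
Combined cut positions: 101, 126, 144.
Linear molecule, 3 cuts → 4 fragments:
  1–101 → 101 bp
  102–126 → 25 bp
  127–144 → 18 bp
  145–197 → 53 bp
Sorted largest to smallest: 101, 53, 25, 18 bp.

101, 53, 25, 18 bp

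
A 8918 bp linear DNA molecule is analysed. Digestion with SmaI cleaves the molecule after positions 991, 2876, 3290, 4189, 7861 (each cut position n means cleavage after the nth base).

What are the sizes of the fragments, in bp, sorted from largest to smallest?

3672, 1885, 1057, 991, 899, 414 bp

Linear molecule, 5 cuts → 6 fragments:
  991 − 0 = 991 bp
  2876 − 991 = 1885 bp
  3290 − 2876 = 414 bp
  4189 − 3290 = 899 bp
  7861 − 4189 = 3672 bp
  8918 − 7861 = 1057 bp
Sorted largest to smallest: 3672, 1885, 1057, 991, 899, 414 bp.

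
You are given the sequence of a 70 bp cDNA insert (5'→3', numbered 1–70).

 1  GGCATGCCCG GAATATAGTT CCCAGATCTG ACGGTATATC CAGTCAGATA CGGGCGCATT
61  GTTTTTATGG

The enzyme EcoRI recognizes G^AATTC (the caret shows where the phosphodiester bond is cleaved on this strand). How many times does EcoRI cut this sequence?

0

No occurrence of GAATTC is present in the sequence.
EcoRI does not cut: 0 sites.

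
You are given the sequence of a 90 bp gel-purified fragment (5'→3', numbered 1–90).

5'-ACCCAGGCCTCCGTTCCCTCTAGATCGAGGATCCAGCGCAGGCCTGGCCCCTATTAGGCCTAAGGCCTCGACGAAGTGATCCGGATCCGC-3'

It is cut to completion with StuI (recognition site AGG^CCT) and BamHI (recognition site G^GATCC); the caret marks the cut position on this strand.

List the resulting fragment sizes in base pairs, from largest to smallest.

22, 18, 16, 13, 7, 7, 7 bp

StuI sites (AGGCCT) start at positions 5, 40, 56, 63.
StuI cuts after base 3 of each site, so after positions 7, 42, 58, 65.
BamHI sites (GGATCC) start at positions 29, 83.
BamHI cuts after the first base of each site, so after positions 29, 83.
Combined cut positions: 7, 29, 42, 58, 65, 83.
Linear molecule, 6 cuts → 7 fragments:
  1–7 → 7 bp
  8–29 → 22 bp
  30–42 → 13 bp
  43–58 → 16 bp
  59–65 → 7 bp
  66–83 → 18 bp
  84–90 → 7 bp
Sorted largest to smallest: 22, 18, 16, 13, 7, 7, 7 bp.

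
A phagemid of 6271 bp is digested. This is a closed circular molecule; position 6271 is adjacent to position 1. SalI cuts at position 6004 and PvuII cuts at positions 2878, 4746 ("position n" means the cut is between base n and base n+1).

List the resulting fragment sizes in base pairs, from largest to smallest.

3145, 1868, 1258 bp

Combined cut positions (sorted): 2878, 4746, 6004.
Circular molecule, 3 cuts → 3 fragments:
  4746 − 2878 = 1868 bp
  6004 − 4746 = 1258 bp
  wrap: 6271 − 6004 + 2878 = 3145 bp
Sorted largest to smallest: 3145, 1868, 1258 bp.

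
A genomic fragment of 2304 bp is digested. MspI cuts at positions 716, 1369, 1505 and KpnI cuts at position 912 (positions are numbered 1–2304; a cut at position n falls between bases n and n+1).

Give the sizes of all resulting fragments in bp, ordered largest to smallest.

799, 716, 457, 196, 136 bp

Combined cut positions (sorted): 716, 912, 1369, 1505.
Linear molecule, 4 cuts → 5 fragments:
  716 − 0 = 716 bp
  912 − 716 = 196 bp
  1369 − 912 = 457 bp
  1505 − 1369 = 136 bp
  2304 − 1505 = 799 bp
Sorted largest to smallest: 799, 716, 457, 196, 136 bp.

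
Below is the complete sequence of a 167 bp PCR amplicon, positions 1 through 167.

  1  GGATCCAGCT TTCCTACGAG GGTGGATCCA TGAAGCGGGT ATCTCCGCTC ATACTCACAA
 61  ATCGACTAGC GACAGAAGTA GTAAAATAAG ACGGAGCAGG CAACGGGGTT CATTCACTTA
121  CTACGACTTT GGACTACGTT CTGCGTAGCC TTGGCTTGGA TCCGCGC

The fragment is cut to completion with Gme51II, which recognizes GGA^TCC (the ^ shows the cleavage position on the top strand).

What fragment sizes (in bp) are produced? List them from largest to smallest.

Gme51II sites (GGATCC) start at positions 1, 24, 158.
Gme51II cuts after base 3 of each site, so after positions 3, 26, 160.
Linear molecule, 3 cuts → 4 fragments:
  1–3 → 3 bp
  4–26 → 23 bp
  27–160 → 134 bp
  161–167 → 7 bp
Sorted largest to smallest: 134, 23, 7, 3 bp.

134, 23, 7, 3 bp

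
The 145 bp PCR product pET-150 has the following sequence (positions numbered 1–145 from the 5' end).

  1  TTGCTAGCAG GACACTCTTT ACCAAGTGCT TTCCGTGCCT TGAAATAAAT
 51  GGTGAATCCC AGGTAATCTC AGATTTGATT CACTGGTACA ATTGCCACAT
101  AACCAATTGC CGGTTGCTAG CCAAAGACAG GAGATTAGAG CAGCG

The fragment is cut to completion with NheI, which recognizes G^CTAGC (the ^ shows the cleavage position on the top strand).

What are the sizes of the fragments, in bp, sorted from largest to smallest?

NheI sites (GCTAGC) start at positions 3, 116.
NheI cuts after the first base of each site, so after positions 3, 116.
Linear molecule, 2 cuts → 3 fragments:
  1–3 → 3 bp
  4–116 → 113 bp
  117–145 → 29 bp
Sorted largest to smallest: 113, 29, 3 bp.

113, 29, 3 bp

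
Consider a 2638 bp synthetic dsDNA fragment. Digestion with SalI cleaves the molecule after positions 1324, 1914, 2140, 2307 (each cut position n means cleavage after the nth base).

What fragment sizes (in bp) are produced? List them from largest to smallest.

1324, 590, 331, 226, 167 bp

Linear molecule, 4 cuts → 5 fragments:
  1324 − 0 = 1324 bp
  1914 − 1324 = 590 bp
  2140 − 1914 = 226 bp
  2307 − 2140 = 167 bp
  2638 − 2307 = 331 bp
Sorted largest to smallest: 1324, 590, 331, 226, 167 bp.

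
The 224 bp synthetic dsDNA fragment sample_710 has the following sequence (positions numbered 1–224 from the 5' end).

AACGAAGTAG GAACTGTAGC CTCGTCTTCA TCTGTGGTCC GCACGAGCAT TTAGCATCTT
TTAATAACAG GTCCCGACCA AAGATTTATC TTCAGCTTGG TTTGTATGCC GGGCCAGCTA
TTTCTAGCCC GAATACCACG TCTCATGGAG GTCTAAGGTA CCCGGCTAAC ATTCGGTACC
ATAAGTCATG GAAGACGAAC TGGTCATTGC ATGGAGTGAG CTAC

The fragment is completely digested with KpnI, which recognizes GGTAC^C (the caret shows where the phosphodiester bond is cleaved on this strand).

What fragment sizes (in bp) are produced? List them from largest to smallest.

161, 45, 18 bp

KpnI sites (GGTACC) start at positions 157, 175.
KpnI cuts after base 5 of each site (before the last base), so after positions 161, 179.
Linear molecule, 2 cuts → 3 fragments:
  1–161 → 161 bp
  162–179 → 18 bp
  180–224 → 45 bp
Sorted largest to smallest: 161, 45, 18 bp.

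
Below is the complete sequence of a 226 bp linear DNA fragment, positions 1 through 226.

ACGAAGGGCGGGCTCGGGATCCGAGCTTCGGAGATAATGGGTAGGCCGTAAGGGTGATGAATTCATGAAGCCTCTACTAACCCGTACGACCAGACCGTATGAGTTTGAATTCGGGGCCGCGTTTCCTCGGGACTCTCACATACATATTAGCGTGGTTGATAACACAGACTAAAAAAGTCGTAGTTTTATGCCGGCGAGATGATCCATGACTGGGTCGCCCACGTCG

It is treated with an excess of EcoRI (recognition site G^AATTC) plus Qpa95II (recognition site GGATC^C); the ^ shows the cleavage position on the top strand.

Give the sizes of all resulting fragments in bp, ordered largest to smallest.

119, 48, 38, 21 bp

EcoRI sites (GAATTC) start at positions 59, 107.
EcoRI cuts after the first base of each site, so after positions 59, 107.
The Qpa95II site (GGATCC) starts at position 17.
Qpa95II cuts after base 5 of each site (before the last base), so after position 21.
Combined cut positions: 21, 59, 107.
Linear molecule, 3 cuts → 4 fragments:
  1–21 → 21 bp
  22–59 → 38 bp
  60–107 → 48 bp
  108–226 → 119 bp
Sorted largest to smallest: 119, 48, 38, 21 bp.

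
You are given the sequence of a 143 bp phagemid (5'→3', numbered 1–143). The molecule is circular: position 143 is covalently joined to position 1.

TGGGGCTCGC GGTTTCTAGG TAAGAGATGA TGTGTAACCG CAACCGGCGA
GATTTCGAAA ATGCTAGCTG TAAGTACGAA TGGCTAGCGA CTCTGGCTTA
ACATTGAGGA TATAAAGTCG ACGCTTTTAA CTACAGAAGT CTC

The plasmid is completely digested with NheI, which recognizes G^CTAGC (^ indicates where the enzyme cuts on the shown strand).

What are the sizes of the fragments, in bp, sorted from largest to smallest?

NheI sites (GCTAGC) start at positions 63, 83.
NheI cuts after the first base of each site, so after positions 63, 83.
Circular molecule, 2 cuts → 2 fragments:
  64–83 → 20 bp
  84–143 then 1–63 → 60 + 63 = 123 bp
Sorted largest to smallest: 123, 20 bp.

123, 20 bp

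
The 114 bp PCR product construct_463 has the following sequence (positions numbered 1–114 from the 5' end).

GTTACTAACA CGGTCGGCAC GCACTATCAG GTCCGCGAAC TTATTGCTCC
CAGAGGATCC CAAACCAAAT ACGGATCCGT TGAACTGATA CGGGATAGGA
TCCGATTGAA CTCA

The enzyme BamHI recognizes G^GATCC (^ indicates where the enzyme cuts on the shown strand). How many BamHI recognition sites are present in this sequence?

GGATCC occurs starting at positions 55, 73, 98.
BamHI cuts at 3 sites.

3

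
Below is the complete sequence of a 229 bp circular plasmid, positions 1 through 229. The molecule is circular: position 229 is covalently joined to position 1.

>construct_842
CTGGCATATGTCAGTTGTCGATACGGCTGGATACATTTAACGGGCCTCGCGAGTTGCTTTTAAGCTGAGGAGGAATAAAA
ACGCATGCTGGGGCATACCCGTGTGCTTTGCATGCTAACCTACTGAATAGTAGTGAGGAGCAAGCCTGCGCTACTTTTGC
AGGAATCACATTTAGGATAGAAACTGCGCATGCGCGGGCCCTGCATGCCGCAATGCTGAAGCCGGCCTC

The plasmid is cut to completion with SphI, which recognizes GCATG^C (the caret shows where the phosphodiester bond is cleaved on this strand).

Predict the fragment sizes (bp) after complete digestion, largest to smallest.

SphI sites (GCATGC) start at positions 83, 110, 188, 203.
SphI cuts after base 5 of each site (before the last base), so after positions 87, 114, 192, 207.
Circular molecule, 4 cuts → 4 fragments:
  88–114 → 27 bp
  115–192 → 78 bp
  193–207 → 15 bp
  208–229 then 1–87 → 22 + 87 = 109 bp
Sorted largest to smallest: 109, 78, 27, 15 bp.

109, 78, 27, 15 bp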